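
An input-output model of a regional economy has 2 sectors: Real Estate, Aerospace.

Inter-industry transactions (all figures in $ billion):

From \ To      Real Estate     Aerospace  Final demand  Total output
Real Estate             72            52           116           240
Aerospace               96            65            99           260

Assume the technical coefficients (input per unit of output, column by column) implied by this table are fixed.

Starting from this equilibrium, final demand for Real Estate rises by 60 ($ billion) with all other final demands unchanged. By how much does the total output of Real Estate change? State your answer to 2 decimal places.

Technical coefficients a_ij = z_ij / X_j:
  a_11 = 72/240 = 0.30, a_21 = 96/240 = 0.40
  a_12 = 52/260 = 0.20, a_22 = 65/260 = 0.25
I − A =
  [   0.70    -0.20]
  [  -0.40     0.75]
det(I−A) = (0.70)(0.75) − (-0.20)(-0.40) = 0.4450
adj(I−A) = [[0.75, 0.20], [0.40, 0.70]]
(I − A)⁻¹ = adj(I−A) / det(I−A) ≈
  [   1.6854     0.4494]
  [   0.8989     1.5730]
Δx = (I − A)⁻¹ Δd with Δd having +60 in the Real Estate component and 0 elsewhere.
So Δx_1 = L_11 · (+60), where L_11 = adj(I−A)_11 / det(I−A) = 0.75 / 0.4450.
Δx_1 = 0.75 × (+60) / 0.4450 = 45.00 / 0.4450 ≈ 101.12.

Δx_1 = 101.12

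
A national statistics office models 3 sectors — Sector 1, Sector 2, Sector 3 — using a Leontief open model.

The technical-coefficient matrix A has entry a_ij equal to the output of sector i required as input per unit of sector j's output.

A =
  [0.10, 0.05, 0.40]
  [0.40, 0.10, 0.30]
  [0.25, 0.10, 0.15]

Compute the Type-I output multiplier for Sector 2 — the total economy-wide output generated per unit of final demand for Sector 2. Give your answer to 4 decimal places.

m_2 = 1.5895

I − A =
  [   0.90    -0.05    -0.40]
  [  -0.40     0.90    -0.30]
  [  -0.25    -0.10     0.85]
Cofactors of I−A, C_ij = (−1)^(i+j)·(minor ij) (rows/columns in the sector order above):
  C_11 = (0.90)(0.85) − (-0.30)(-0.10) = 0.7350
  C_12 = −[(-0.40)(0.85) − (-0.30)(-0.25)] = 0.4150
  C_13 = (-0.40)(-0.10) − (0.90)(-0.25) = 0.2650
  C_21 = −[(-0.05)(0.85) − (-0.40)(-0.10)] = 0.0825
  C_22 = (0.90)(0.85) − (-0.40)(-0.25) = 0.6650
  C_23 = −[(0.90)(-0.10) − (-0.05)(-0.25)] = 0.1025
  C_31 = (-0.05)(-0.30) − (-0.40)(0.90) = 0.3750
  C_32 = −[(0.90)(-0.30) − (-0.40)(-0.40)] = 0.4300
  C_33 = (0.90)(0.90) − (-0.05)(-0.40) = 0.7900
det(I−A) = Σ_j (I−A)_1j·C_1j = (0.90)(0.7350) + (-0.05)(0.4150) + (-0.40)(0.2650) = 0.53475
adj(I−A) = Cᵀ =
  [ 0.7350   0.0825   0.3750]
  [ 0.4150   0.6650   0.4300]
  [ 0.2650   0.1025   0.7900]
(I − A)⁻¹ = adj(I−A) / det(I−A) ≈
  [   1.37447     0.15428     0.70126]
  [   0.77606     1.24357     0.80411]
  [   0.49556     0.19168     1.47733]
The output multiplier for sector j is the column-j sum of the Leontief inverse (I − A)⁻¹ = adj(I−A) / det(I−A).
Column 2 of adj(I−A): (0.0825, 0.6650, 0.1025); det(I−A) = 0.53475.
m_2 = (0.0825 + 0.6650 + 0.1025) / 0.53475 = 0.85 / 0.53475 ≈ 1.5895.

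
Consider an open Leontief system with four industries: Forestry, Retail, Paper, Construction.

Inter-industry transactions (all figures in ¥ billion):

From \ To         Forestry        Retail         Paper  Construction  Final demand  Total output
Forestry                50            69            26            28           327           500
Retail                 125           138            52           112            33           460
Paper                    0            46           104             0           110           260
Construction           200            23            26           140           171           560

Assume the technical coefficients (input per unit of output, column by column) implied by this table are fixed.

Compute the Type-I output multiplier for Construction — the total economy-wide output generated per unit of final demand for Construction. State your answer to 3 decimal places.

m_C = 2.240

Technical coefficients a_ij = z_ij / X_j:
  a_FF = 50/500 = 0.10, a_RF = 125/500 = 0.25, a_PF = 0/500 = 0.00, a_CF = 200/500 = 0.40
  a_FR = 69/460 = 0.15, a_RR = 138/460 = 0.30, a_PR = 46/460 = 0.10, a_CR = 23/460 = 0.05
  a_FP = 26/260 = 0.10, a_RP = 52/260 = 0.20, a_PP = 104/260 = 0.40, a_CP = 26/260 = 0.10
  a_FC = 28/560 = 0.05, a_RC = 112/560 = 0.20, a_PC = 0/560 = 0.00, a_CC = 140/560 = 0.25
I − A =
  [   0.90    -0.15    -0.10    -0.05]
  [  -0.25     0.70    -0.20    -0.20]
  [   0.00    -0.10     0.60     0.00]
  [  -0.40    -0.05    -0.10     0.75]
Compute the cofactors C_ij = (−1)^(i+j)·(3×3 minor ij) of I−A; the adjugate is their transpose:
adj(I−A) = Cᵀ =
  [ 0.29200   0.07700   0.08100   0.04000]
  [ 0.16050   0.39300   0.17700   0.11550]
  [ 0.02675   0.06550   0.40875   0.01925]
  [ 0.17000   0.07600   0.10950   0.33500]
det(I−A) = Σ_j (I−A)_1j·C_1j = (0.90)(0.29200) + (-0.15)(0.16050) + (-0.10)(0.02675) + (-0.05)(0.17000) = 0.22755
(I − A)⁻¹ = adj(I−A) / det(I−A) ≈
  [   1.2832     0.3384     0.3560     0.1758]
  [   0.7053     1.7271     0.7779     0.5076]
  [   0.1176     0.2878     1.7963     0.0846]
  [   0.7471     0.3340     0.4812     1.4722]
The output multiplier for sector j is the column-j sum of the Leontief inverse (I − A)⁻¹ = adj(I−A) / det(I−A).
Column C of adj(I−A): (0.04000, 0.11550, 0.01925, 0.33500); det(I−A) = 0.22755.
m_C = (0.04000 + 0.11550 + 0.01925 + 0.33500) / 0.22755 = 0.50975 / 0.22755 ≈ 2.240.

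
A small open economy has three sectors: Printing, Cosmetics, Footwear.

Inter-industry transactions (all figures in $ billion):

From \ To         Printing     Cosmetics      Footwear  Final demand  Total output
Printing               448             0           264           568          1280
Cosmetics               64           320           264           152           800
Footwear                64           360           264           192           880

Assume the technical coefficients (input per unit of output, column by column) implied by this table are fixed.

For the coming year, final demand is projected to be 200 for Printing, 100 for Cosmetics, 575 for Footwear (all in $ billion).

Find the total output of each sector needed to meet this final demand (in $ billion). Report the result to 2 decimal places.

x_P = 1026.55, x_C = 1030.97, x_F = 1557.52

Technical coefficients a_ij = z_ij / X_j:
  a_PP = 448/1280 = 0.35, a_CP = 64/1280 = 0.05, a_FP = 64/1280 = 0.05
  a_PC = 0/800 = 0.00, a_CC = 320/800 = 0.40, a_FC = 360/800 = 0.45
  a_PF = 264/880 = 0.30, a_CF = 264/880 = 0.30, a_FF = 264/880 = 0.30
I − A =
  [   0.65     0.00    -0.30]
  [  -0.05     0.60    -0.30]
  [  -0.05    -0.45     0.70]
Cofactors of I−A, C_ij = (−1)^(i+j)·(minor ij) (rows/columns in the sector order above):
  C_11 = (0.60)(0.70) − (-0.30)(-0.45) = 0.2850
  C_12 = −[(-0.05)(0.70) − (-0.30)(-0.05)] = 0.0500
  C_13 = (-0.05)(-0.45) − (0.60)(-0.05) = 0.0525
  C_21 = −[(0.00)(0.70) − (-0.30)(-0.45)] = 0.1350
  C_22 = (0.65)(0.70) − (-0.30)(-0.05) = 0.4400
  C_23 = −[(0.65)(-0.45) − (0.00)(-0.05)] = 0.2925
  C_31 = (0.00)(-0.30) − (-0.30)(0.60) = 0.1800
  C_32 = −[(0.65)(-0.30) − (-0.30)(-0.05)] = 0.2100
  C_33 = (0.65)(0.60) − (0.00)(-0.05) = 0.3900
det(I−A) = Σ_j (I−A)_1j·C_1j = (0.65)(0.2850) + (0.00)(0.0500) + (-0.30)(0.0525) = 0.1695
adj(I−A) = Cᵀ =
  [ 0.2850   0.1350   0.1800]
  [ 0.0500   0.4400   0.2100]
  [ 0.0525   0.2925   0.3900]
(I − A)⁻¹ = adj(I−A) / det(I−A) ≈
  [   1.6814     0.7965     1.0619]
  [   0.2950     2.5959     1.2389]
  [   0.3097     1.7257     2.3009]
x = (I − A)⁻¹ d = adj(I−A)·d / det(I−A), with det(I−A) = 0.1695:
  x_P = (0.2850·200 + 0.1350·100 + 0.1800·575) / 0.1695 = 174.00 / 0.1695 ≈ 1026.55
  x_C = (0.0500·200 + 0.4400·100 + 0.2100·575) / 0.1695 = 174.75 / 0.1695 ≈ 1030.97
  x_F = (0.0525·200 + 0.2925·100 + 0.3900·575) / 0.1695 = 264.00 / 0.1695 ≈ 1557.52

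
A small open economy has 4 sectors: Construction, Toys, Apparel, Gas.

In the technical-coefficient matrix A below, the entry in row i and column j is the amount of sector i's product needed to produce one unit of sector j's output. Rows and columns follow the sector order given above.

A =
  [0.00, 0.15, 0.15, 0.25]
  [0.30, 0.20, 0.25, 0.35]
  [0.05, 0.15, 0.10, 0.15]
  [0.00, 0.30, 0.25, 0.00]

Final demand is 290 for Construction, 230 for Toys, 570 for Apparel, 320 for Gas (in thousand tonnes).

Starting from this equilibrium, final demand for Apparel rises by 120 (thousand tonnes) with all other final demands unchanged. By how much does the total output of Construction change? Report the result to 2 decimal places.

I − A =
  [   1.00    -0.15    -0.15    -0.25]
  [  -0.30     0.80    -0.25    -0.35]
  [  -0.05    -0.15     0.90    -0.15]
  [   0.00    -0.30    -0.25     1.00]
Compute the cofactors C_ij = (−1)^(i+j)·(3×3 minor ij) of I−A; the adjugate is their transpose:
adj(I−A) = Cᵀ =
  [ 0.533625   0.235500   0.223625   0.249375]
  [ 0.275625   0.851875   0.401250   0.427250]
  [ 0.093250   0.206250   0.627500   0.189625]
  [ 0.106000   0.307125   0.277250   0.627375]
det(I−A) = Σ_j (I−A)_1j·C_1j = (1.00)(0.533625) + (-0.15)(0.275625) + (-0.15)(0.093250) + (-0.25)(0.106000) = 0.45179375
(I − A)⁻¹ = adj(I−A) / det(I−A) ≈
  [   1.1811     0.5213     0.4950     0.5520]
  [   0.6101     1.8855     0.8881     0.9457]
  [   0.2064     0.4565     1.3889     0.4197]
  [   0.2346     0.6798     0.6137     1.3886]
Δx = (I − A)⁻¹ Δd with Δd having +120 in the Apparel component and 0 elsewhere.
So Δx_1 = L_13 · (+120), where L_13 = adj(I−A)_13 / det(I−A) = 0.223625 / 0.45179375.
Δx_1 = 0.223625 × (+120) / 0.45179375 = 26.835 / 0.45179375 ≈ 59.40.

Δx_1 = 59.40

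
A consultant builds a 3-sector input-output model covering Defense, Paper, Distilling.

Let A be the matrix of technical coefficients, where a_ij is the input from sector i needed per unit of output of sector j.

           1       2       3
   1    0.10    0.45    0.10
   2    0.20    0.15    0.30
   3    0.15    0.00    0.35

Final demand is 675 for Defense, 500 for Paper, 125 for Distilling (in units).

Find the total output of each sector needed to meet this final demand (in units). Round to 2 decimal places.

I − A =
  [   0.90    -0.45    -0.10]
  [  -0.20     0.85    -0.30]
  [  -0.15     0.00     0.65]
Cofactors of I−A, C_ij = (−1)^(i+j)·(minor ij) (rows/columns in the sector order above):
  C_11 = (0.85)(0.65) − (-0.30)(0.00) = 0.5525
  C_12 = −[(-0.20)(0.65) − (-0.30)(-0.15)] = 0.1750
  C_13 = (-0.20)(0.00) − (0.85)(-0.15) = 0.1275
  C_21 = −[(-0.45)(0.65) − (-0.10)(0.00)] = 0.2925
  C_22 = (0.90)(0.65) − (-0.10)(-0.15) = 0.5700
  C_23 = −[(0.90)(0.00) − (-0.45)(-0.15)] = 0.0675
  C_31 = (-0.45)(-0.30) − (-0.10)(0.85) = 0.2200
  C_32 = −[(0.90)(-0.30) − (-0.10)(-0.20)] = 0.2900
  C_33 = (0.90)(0.85) − (-0.45)(-0.20) = 0.6750
det(I−A) = Σ_j (I−A)_1j·C_1j = (0.90)(0.5525) + (-0.45)(0.1750) + (-0.10)(0.1275) = 0.40575
adj(I−A) = Cᵀ =
  [ 0.5525   0.2925   0.2200]
  [ 0.1750   0.5700   0.2900]
  [ 0.1275   0.0675   0.6750]
(I − A)⁻¹ = adj(I−A) / det(I−A) ≈
  [   1.3617     0.7209     0.5422]
  [   0.4313     1.4048     0.7147]
  [   0.3142     0.1664     1.6636]
x = (I − A)⁻¹ d = adj(I−A)·d / det(I−A), with det(I−A) = 0.40575:
  x_1 = (0.5525·675 + 0.2925·500 + 0.2200·125) / 0.40575 = 546.6875 / 0.40575 ≈ 1347.35
  x_2 = (0.1750·675 + 0.5700·500 + 0.2900·125) / 0.40575 = 439.375 / 0.40575 ≈ 1082.87
  x_3 = (0.1275·675 + 0.0675·500 + 0.6750·125) / 0.40575 = 204.1875 / 0.40575 ≈ 503.23

x_1 = 1347.35, x_2 = 1082.87, x_3 = 503.23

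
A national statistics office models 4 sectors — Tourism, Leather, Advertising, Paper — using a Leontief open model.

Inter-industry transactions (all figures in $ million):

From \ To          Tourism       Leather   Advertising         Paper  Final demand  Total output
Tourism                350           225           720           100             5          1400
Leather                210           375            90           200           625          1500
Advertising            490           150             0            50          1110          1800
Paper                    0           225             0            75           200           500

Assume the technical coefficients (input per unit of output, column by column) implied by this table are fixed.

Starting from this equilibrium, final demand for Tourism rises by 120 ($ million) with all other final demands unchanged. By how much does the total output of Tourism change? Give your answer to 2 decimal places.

Δx_T = 217.31

Technical coefficients a_ij = z_ij / X_j:
  a_TT = 350/1400 = 0.25, a_LT = 210/1400 = 0.15, a_AT = 490/1400 = 0.35, a_PT = 0/1400 = 0.00
  a_TL = 225/1500 = 0.15, a_LL = 375/1500 = 0.25, a_AL = 150/1500 = 0.10, a_PL = 225/1500 = 0.15
  a_TA = 720/1800 = 0.40, a_LA = 90/1800 = 0.05, a_AA = 0/1800 = 0.00, a_PA = 0/1800 = 0.00
  a_TP = 100/500 = 0.20, a_LP = 200/500 = 0.40, a_AP = 50/500 = 0.10, a_PP = 75/500 = 0.15
I − A =
  [   0.75    -0.15    -0.40    -0.20]
  [  -0.15     0.75    -0.05    -0.40]
  [  -0.35    -0.10     1.00    -0.10]
  [   0.00    -0.15     0.00     0.85]
Compute the cofactors C_ij = (−1)^(i+j)·(3×3 minor ij) of I−A; the adjugate is their transpose:
adj(I−A) = Cᵀ =
  [ 0.572500   0.197500   0.238875   0.255750]
  [ 0.142375   0.518500   0.082875   0.287250]
  [ 0.217125   0.130125   0.409500   0.160500]
  [ 0.025125   0.091500   0.014625   0.422625]
det(I−A) = Σ_j (I−A)_1j·C_1j = (0.75)(0.572500) + (-0.15)(0.142375) + (-0.40)(0.217125) + (-0.20)(0.025125) = 0.31614375
(I − A)⁻¹ = adj(I−A) / det(I−A) ≈
  [   1.8109     0.6247     0.7556     0.8090]
  [   0.4503     1.6401     0.2621     0.9086]
  [   0.6868     0.4116     1.2953     0.5077]
  [   0.0795     0.2894     0.0463     1.3368]
Δx = (I − A)⁻¹ Δd with Δd having +120 in the Tourism component and 0 elsewhere.
So Δx_T = L_TT · (+120), where L_TT = adj(I−A)_TT / det(I−A) = 0.572500 / 0.31614375.
Δx_T = 0.572500 × (+120) / 0.31614375 = 68.70 / 0.31614375 ≈ 217.31.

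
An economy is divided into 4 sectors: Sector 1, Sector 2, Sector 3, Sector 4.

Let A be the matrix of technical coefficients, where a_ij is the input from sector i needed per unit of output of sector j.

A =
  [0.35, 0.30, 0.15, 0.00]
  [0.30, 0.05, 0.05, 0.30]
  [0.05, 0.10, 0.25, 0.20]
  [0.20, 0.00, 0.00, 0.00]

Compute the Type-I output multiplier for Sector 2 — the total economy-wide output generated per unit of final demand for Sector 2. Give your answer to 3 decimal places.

m_2 = 2.377

I − A =
  [   0.65    -0.30    -0.15     0.00]
  [  -0.30     0.95    -0.05    -0.30]
  [  -0.05    -0.10     0.75    -0.20]
  [  -0.20     0.00     0.00     1.00]
Compute the cofactors C_ij = (−1)^(i+j)·(3×3 minor ij) of I−A; the adjugate is their transpose:
adj(I−A) = Cᵀ =
  [ 0.7075   0.2400   0.1575   0.1035]
  [ 0.2745   0.4740   0.0865   0.1595]
  [ 0.1215   0.0920   0.5095   0.1295]
  [ 0.1415   0.0480   0.0315   0.3800]
det(I−A) = Σ_j (I−A)_1j·C_1j = (0.65)(0.7075) + (-0.30)(0.2745) + (-0.15)(0.1215) + (0.00)(0.1415) = 0.3593
(I − A)⁻¹ = adj(I−A) / det(I−A) ≈
  [   1.9691     0.6680     0.4384     0.2881]
  [   0.7640     1.3192     0.2407     0.4439]
  [   0.3382     0.2561     1.4180     0.3604]
  [   0.3938     0.1336     0.0877     1.0576]
The output multiplier for sector j is the column-j sum of the Leontief inverse (I − A)⁻¹ = adj(I−A) / det(I−A).
Column 2 of adj(I−A): (0.2400, 0.4740, 0.0920, 0.0480); det(I−A) = 0.3593.
m_2 = (0.2400 + 0.4740 + 0.0920 + 0.0480) / 0.3593 = 0.854 / 0.3593 ≈ 2.377.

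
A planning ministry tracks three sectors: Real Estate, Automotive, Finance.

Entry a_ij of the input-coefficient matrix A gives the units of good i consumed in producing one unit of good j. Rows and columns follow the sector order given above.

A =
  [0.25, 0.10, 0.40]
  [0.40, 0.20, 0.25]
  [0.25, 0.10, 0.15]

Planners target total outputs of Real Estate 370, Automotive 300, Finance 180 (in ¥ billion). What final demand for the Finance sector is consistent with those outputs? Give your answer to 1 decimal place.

I − A =
  [   0.75    -0.10    -0.40]
  [  -0.40     0.80    -0.25]
  [  -0.25    -0.10     0.85]
d = (I − A) x:
  d_R = (+0.75)·370 + (-0.10)·300 + (-0.40)·180 = 175.5
  d_A = (-0.40)·370 + (+0.80)·300 + (-0.25)·180 = 47.0
  d_F = (-0.25)·370 + (-0.10)·300 + (+0.85)·180 = 30.5

d_F = 30.5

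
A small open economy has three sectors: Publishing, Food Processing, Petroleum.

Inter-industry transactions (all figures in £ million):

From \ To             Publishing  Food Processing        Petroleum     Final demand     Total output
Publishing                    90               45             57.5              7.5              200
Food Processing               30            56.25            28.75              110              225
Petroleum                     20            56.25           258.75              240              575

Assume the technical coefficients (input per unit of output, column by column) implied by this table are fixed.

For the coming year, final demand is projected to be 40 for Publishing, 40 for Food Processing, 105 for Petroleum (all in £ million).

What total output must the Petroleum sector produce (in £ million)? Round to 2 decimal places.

Technical coefficients a_ij = z_ij / X_j:
  a_11 = 90/200 = 0.45, a_21 = 30/200 = 0.15, a_31 = 20/200 = 0.10
  a_12 = 45/225 = 0.20, a_22 = 56.25/225 = 0.25, a_32 = 56.25/225 = 0.25
  a_13 = 57.5/575 = 0.10, a_23 = 28.75/575 = 0.05, a_33 = 258.75/575 = 0.45
I − A =
  [   0.55    -0.20    -0.10]
  [  -0.15     0.75    -0.05]
  [  -0.10    -0.25     0.55]
Cofactors of I−A, C_ij = (−1)^(i+j)·(minor ij) (rows/columns in the sector order above):
  C_11 = (0.75)(0.55) − (-0.05)(-0.25) = 0.4000
  C_12 = −[(-0.15)(0.55) − (-0.05)(-0.10)] = 0.0875
  C_13 = (-0.15)(-0.25) − (0.75)(-0.10) = 0.1125
  C_21 = −[(-0.20)(0.55) − (-0.10)(-0.25)] = 0.1350
  C_22 = (0.55)(0.55) − (-0.10)(-0.10) = 0.2925
  C_23 = −[(0.55)(-0.25) − (-0.20)(-0.10)] = 0.1575
  C_31 = (-0.20)(-0.05) − (-0.10)(0.75) = 0.0850
  C_32 = −[(0.55)(-0.05) − (-0.10)(-0.15)] = 0.0425
  C_33 = (0.55)(0.75) − (-0.20)(-0.15) = 0.3825
det(I−A) = Σ_j (I−A)_1j·C_1j = (0.55)(0.4000) + (-0.20)(0.0875) + (-0.10)(0.1125) = 0.19125
adj(I−A) = Cᵀ =
  [ 0.4000   0.1350   0.0850]
  [ 0.0875   0.2925   0.0425]
  [ 0.1125   0.1575   0.3825]
(I − A)⁻¹ = adj(I−A) / det(I−A) ≈
  [   2.0915     0.7059     0.4444]
  [   0.4575     1.5294     0.2222]
  [   0.5882     0.8235     2.0000]
x = (I − A)⁻¹ d = adj(I−A)·d / det(I−A), with det(I−A) = 0.19125:
  x_1 = (0.4000·40 + 0.1350·40 + 0.0850·105) / 0.19125 = 30.325 / 0.19125 ≈ 158.56
  x_2 = (0.0875·40 + 0.2925·40 + 0.0425·105) / 0.19125 = 19.6625 / 0.19125 ≈ 102.81
  x_3 = (0.1125·40 + 0.1575·40 + 0.3825·105) / 0.19125 = 50.9625 / 0.19125 ≈ 266.47

x_3 = 266.47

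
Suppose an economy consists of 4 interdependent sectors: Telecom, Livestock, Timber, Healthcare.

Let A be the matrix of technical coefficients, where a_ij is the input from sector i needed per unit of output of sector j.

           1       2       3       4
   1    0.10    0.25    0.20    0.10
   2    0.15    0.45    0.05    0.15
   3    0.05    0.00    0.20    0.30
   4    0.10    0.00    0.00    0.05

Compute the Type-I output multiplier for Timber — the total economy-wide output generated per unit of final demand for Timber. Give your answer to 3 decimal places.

I − A =
  [   0.90    -0.25    -0.20    -0.10]
  [  -0.15     0.55    -0.05    -0.15]
  [  -0.05     0.00     0.80    -0.30]
  [  -0.10     0.00     0.00     0.95]
Compute the cofactors C_ij = (−1)^(i+j)·(3×3 minor ij) of I−A; the adjugate is their transpose:
adj(I−A) = Cᵀ =
  [ 0.418000   0.190000   0.116375   0.110750]
  [ 0.129875   0.660500   0.073750   0.141250]
  [ 0.042625   0.019375   0.425375   0.141875]
  [ 0.044000   0.020000   0.012250   0.359875]
det(I−A) = Σ_j (I−A)_1j·C_1j = (0.90)(0.418000) + (-0.25)(0.129875) + (-0.20)(0.042625) + (-0.10)(0.044000) = 0.33080625
(I − A)⁻¹ = adj(I−A) / det(I−A) ≈
  [   1.2636     0.5744     0.3518     0.3348]
  [   0.3926     1.9966     0.2229     0.4270]
  [   0.1289     0.0586     1.2859     0.4289]
  [   0.1330     0.0605     0.0370     1.0879]
The output multiplier for sector j is the column-j sum of the Leontief inverse (I − A)⁻¹ = adj(I−A) / det(I−A).
Column 3 of adj(I−A): (0.116375, 0.073750, 0.425375, 0.012250); det(I−A) = 0.33080625.
m_3 = (0.116375 + 0.073750 + 0.425375 + 0.012250) / 0.33080625 = 0.62775 / 0.33080625 ≈ 1.898.

m_3 = 1.898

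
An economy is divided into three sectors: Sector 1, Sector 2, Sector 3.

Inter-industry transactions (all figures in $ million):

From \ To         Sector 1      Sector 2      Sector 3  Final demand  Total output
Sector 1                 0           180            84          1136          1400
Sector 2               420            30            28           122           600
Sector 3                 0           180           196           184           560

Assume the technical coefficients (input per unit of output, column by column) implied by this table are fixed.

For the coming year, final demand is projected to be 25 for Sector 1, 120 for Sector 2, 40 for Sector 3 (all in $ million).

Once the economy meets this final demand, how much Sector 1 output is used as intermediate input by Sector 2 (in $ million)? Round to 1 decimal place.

Technical coefficients a_ij = z_ij / X_j:
  a_11 = 0/1400 = 0.00, a_21 = 420/1400 = 0.30, a_31 = 0/1400 = 0.00
  a_12 = 180/600 = 0.30, a_22 = 30/600 = 0.05, a_32 = 180/600 = 0.30
  a_13 = 84/560 = 0.15, a_23 = 28/560 = 0.05, a_33 = 196/560 = 0.35
I − A =
  [   1.00    -0.30    -0.15]
  [  -0.30     0.95    -0.05]
  [   0.00    -0.30     0.65]
Cofactors of I−A, C_ij = (−1)^(i+j)·(minor ij) (rows/columns in the sector order above):
  C_11 = (0.95)(0.65) − (-0.05)(-0.30) = 0.6025
  C_12 = −[(-0.30)(0.65) − (-0.05)(0.00)] = 0.1950
  C_13 = (-0.30)(-0.30) − (0.95)(0.00) = 0.0900
  C_21 = −[(-0.30)(0.65) − (-0.15)(-0.30)] = 0.2400
  C_22 = (1.00)(0.65) − (-0.15)(0.00) = 0.6500
  C_23 = −[(1.00)(-0.30) − (-0.30)(0.00)] = 0.3000
  C_31 = (-0.30)(-0.05) − (-0.15)(0.95) = 0.1575
  C_32 = −[(1.00)(-0.05) − (-0.15)(-0.30)] = 0.0950
  C_33 = (1.00)(0.95) − (-0.30)(-0.30) = 0.8600
det(I−A) = Σ_j (I−A)_1j·C_1j = (1.00)(0.6025) + (-0.30)(0.1950) + (-0.15)(0.0900) = 0.5305
adj(I−A) = Cᵀ =
  [ 0.6025   0.2400   0.1575]
  [ 0.1950   0.6500   0.0950]
  [ 0.0900   0.3000   0.8600]
(I − A)⁻¹ = adj(I−A) / det(I−A) ≈
  [   1.1357     0.4524     0.2969]
  [   0.3676     1.2253     0.1791]
  [   0.1697     0.5655     1.6211]
First solve x = (I − A)⁻¹ d = adj(I−A)·d / det(I−A); in particular x_2 = (0.1950·25 + 0.6500·120 + 0.0950·40) / 0.5305 = 86.675 / 0.5305 ≈ 163.384.
Intermediate flow from 1 to 2: z_12 = a_12 · x_2 = 0.30 × 86.675 / 0.5305 = 26.0025 / 0.5305 ≈ 49.0.

z_12 = 49.0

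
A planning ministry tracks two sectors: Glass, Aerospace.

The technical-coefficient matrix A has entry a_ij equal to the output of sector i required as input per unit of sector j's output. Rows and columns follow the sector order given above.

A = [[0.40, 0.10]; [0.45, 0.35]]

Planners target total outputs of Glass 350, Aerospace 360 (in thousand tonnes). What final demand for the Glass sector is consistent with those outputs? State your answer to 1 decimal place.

d_G = 174.0

I − A =
  [   0.60    -0.10]
  [  -0.45     0.65]
d = (I − A) x:
  d_G = (+0.60)·350 + (-0.10)·360 = 174.0
  d_A = (-0.45)·350 + (+0.65)·360 = 76.5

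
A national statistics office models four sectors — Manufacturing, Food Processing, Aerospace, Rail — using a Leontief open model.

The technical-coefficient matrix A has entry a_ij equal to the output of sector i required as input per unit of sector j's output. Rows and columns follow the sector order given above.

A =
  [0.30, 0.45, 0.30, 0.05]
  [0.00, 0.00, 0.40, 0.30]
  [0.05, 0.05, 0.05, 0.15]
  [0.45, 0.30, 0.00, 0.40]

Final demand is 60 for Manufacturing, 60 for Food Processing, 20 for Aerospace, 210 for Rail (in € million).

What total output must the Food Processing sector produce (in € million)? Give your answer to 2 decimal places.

I − A =
  [   0.70    -0.45    -0.30    -0.05]
  [   0.00     1.00    -0.40    -0.30]
  [  -0.05    -0.05     0.95    -0.15]
  [  -0.45    -0.30     0.00     0.60]
Compute the cofactors C_ij = (−1)^(i+j)·(3×3 minor ij) of I−A; the adjugate is their transpose:
adj(I−A) = Cᵀ =
  [ 0.454500   0.293250   0.267000   0.251250]
  [ 0.167250   0.348375   0.199500   0.238000]
  [ 0.099750   0.096000   0.273750   0.124750]
  [ 0.424500   0.394125   0.300000   0.627000]
det(I−A) = Σ_j (I−A)_1j·C_1j = (0.70)(0.454500) + (-0.45)(0.167250) + (-0.30)(0.099750) + (-0.05)(0.424500) = 0.1917375
(I − A)⁻¹ = adj(I−A) / det(I−A) ≈
  [   2.3704     1.5294     1.3925     1.3104]
  [   0.8723     1.8169     1.0405     1.2413]
  [   0.5202     0.5007     1.4277     0.6506]
  [   2.2140     2.0555     1.5646     3.2701]
x = (I − A)⁻¹ d = adj(I−A)·d / det(I−A), with det(I−A) = 0.1917375:
  x_M = (0.454500·60 + 0.293250·60 + 0.267000·20 + 0.251250·210) / 0.1917375 = 102.9675 / 0.1917375 ≈ 537.02
  x_F = (0.167250·60 + 0.348375·60 + 0.199500·20 + 0.238000·210) / 0.1917375 = 84.9075 / 0.1917375 ≈ 442.83
  x_A = (0.099750·60 + 0.096000·60 + 0.273750·20 + 0.124750·210) / 0.1917375 = 43.4175 / 0.1917375 ≈ 226.44
  x_R = (0.424500·60 + 0.394125·60 + 0.300000·20 + 0.627000·210) / 0.1917375 = 186.7875 / 0.1917375 ≈ 974.18

x_F = 442.83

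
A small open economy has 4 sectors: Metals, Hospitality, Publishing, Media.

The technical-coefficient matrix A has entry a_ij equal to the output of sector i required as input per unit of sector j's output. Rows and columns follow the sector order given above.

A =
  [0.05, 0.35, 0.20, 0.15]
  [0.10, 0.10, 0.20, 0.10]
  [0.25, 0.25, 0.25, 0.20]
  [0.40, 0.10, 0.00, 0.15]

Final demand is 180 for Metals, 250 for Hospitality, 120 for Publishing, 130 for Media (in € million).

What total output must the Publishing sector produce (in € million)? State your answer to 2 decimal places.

x_3 = 687.99

I − A =
  [   0.95    -0.35    -0.20    -0.15]
  [  -0.10     0.90    -0.20    -0.10]
  [  -0.25    -0.25     0.75    -0.20]
  [  -0.40    -0.10     0.00     0.85]
Compute the cofactors C_ij = (−1)^(i+j)·(3×3 minor ij) of I−A; the adjugate is their transpose:
adj(I−A) = Cᵀ =
  [ 0.519750   0.280875   0.213500   0.175000]
  [ 0.152250   0.502125   0.174500   0.127000]
  [ 0.294000   0.312000   0.618000   0.234000]
  [ 0.262500   0.191250   0.121000   0.500000]
det(I−A) = Σ_j (I−A)_1j·C_1j = (0.95)(0.519750) + (-0.35)(0.152250) + (-0.20)(0.294000) + (-0.15)(0.262500) = 0.3423
(I − A)⁻¹ = adj(I−A) / det(I−A) ≈
  [   1.5184     0.8206     0.6237     0.5112]
  [   0.4448     1.4669     0.5098     0.3710]
  [   0.8589     0.9115     1.8054     0.6836]
  [   0.7669     0.5587     0.3535     1.4607]
x = (I − A)⁻¹ d = adj(I−A)·d / det(I−A), with det(I−A) = 0.3423:
  x_1 = (0.519750·180 + 0.280875·250 + 0.213500·120 + 0.175000·130) / 0.3423 = 212.14375 / 0.3423 ≈ 619.76
  x_2 = (0.152250·180 + 0.502125·250 + 0.174500·120 + 0.127000·130) / 0.3423 = 190.38625 / 0.3423 ≈ 556.20
  x_3 = (0.294000·180 + 0.312000·250 + 0.618000·120 + 0.234000·130) / 0.3423 = 235.50 / 0.3423 ≈ 687.99
  x_4 = (0.262500·180 + 0.191250·250 + 0.121000·120 + 0.500000·130) / 0.3423 = 174.5825 / 0.3423 ≈ 510.03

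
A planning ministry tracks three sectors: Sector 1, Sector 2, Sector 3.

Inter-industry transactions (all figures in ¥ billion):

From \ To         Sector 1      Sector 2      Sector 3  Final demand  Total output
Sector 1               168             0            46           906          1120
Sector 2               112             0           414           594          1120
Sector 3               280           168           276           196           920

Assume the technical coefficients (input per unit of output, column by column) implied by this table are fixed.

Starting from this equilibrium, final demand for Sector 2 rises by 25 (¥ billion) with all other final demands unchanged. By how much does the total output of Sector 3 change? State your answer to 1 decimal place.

Δx_3 = 6.1

Technical coefficients a_ij = z_ij / X_j:
  a_11 = 168/1120 = 0.15, a_21 = 112/1120 = 0.10, a_31 = 280/1120 = 0.25
  a_12 = 0/1120 = 0.00, a_22 = 0/1120 = 0.00, a_32 = 168/1120 = 0.15
  a_13 = 46/920 = 0.05, a_23 = 414/920 = 0.45, a_33 = 276/920 = 0.30
I − A =
  [   0.85     0.00    -0.05]
  [  -0.10     1.00    -0.45]
  [  -0.25    -0.15     0.70]
Cofactors of I−A, C_ij = (−1)^(i+j)·(minor ij) (rows/columns in the sector order above):
  C_11 = (1.00)(0.70) − (-0.45)(-0.15) = 0.6325
  C_12 = −[(-0.10)(0.70) − (-0.45)(-0.25)] = 0.1825
  C_13 = (-0.10)(-0.15) − (1.00)(-0.25) = 0.2650
  C_21 = −[(0.00)(0.70) − (-0.05)(-0.15)] = 0.0075
  C_22 = (0.85)(0.70) − (-0.05)(-0.25) = 0.5825
  C_23 = −[(0.85)(-0.15) − (0.00)(-0.25)] = 0.1275
  C_31 = (0.00)(-0.45) − (-0.05)(1.00) = 0.0500
  C_32 = −[(0.85)(-0.45) − (-0.05)(-0.10)] = 0.3875
  C_33 = (0.85)(1.00) − (0.00)(-0.10) = 0.8500
det(I−A) = Σ_j (I−A)_1j·C_1j = (0.85)(0.6325) + (0.00)(0.1825) + (-0.05)(0.2650) = 0.524375
adj(I−A) = Cᵀ =
  [ 0.6325   0.0075   0.0500]
  [ 0.1825   0.5825   0.3875]
  [ 0.2650   0.1275   0.8500]
(I − A)⁻¹ = adj(I−A) / det(I−A) ≈
  [   1.2062     0.0143     0.0954]
  [   0.3480     1.1108     0.7390]
  [   0.5054     0.2431     1.6210]
Δx = (I − A)⁻¹ Δd with Δd having +25 in the Sector 2 component and 0 elsewhere.
So Δx_3 = L_32 · (+25), where L_32 = adj(I−A)_32 / det(I−A) = 0.1275 / 0.524375.
Δx_3 = 0.1275 × (+25) / 0.524375 = 3.1875 / 0.524375 ≈ 6.1.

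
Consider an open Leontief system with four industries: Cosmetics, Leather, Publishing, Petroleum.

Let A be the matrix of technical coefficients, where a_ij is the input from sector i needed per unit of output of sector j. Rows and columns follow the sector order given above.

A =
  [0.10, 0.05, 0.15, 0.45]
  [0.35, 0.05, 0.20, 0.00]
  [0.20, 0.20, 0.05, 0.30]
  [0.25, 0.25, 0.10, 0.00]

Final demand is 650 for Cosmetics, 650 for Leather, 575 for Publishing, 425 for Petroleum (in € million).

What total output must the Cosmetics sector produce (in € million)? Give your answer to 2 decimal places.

x_1 = 1894.96

I − A =
  [   0.90    -0.05    -0.15    -0.45]
  [  -0.35     0.95    -0.20     0.00]
  [  -0.20    -0.20     0.95    -0.30]
  [  -0.25    -0.25    -0.10     1.00]
Compute the cofactors C_ij = (−1)^(i+j)·(3×3 minor ij) of I−A; the adjugate is their transpose:
adj(I−A) = Cᵀ =
  [ 0.819000   0.203125   0.217750   0.433875]
  [ 0.377000   0.670875   0.225750   0.237375]
  [ 0.357500   0.261250   0.691250   0.368250]
  [ 0.334750   0.244625   0.180000   0.718625]
det(I−A) = Σ_j (I−A)_1j·C_1j = (0.90)(0.819000) + (-0.05)(0.377000) + (-0.15)(0.357500) + (-0.45)(0.334750) = 0.5139875
(I − A)⁻¹ = adj(I−A) / det(I−A) ≈
  [   1.5934     0.3952     0.4236     0.8441]
  [   0.7335     1.3052     0.4392     0.4618]
  [   0.6955     0.5083     1.3449     0.7165]
  [   0.6513     0.4759     0.3502     1.3981]
x = (I − A)⁻¹ d = adj(I−A)·d / det(I−A), with det(I−A) = 0.5139875:
  x_1 = (0.819000·650 + 0.203125·650 + 0.217750·575 + 0.433875·425) / 0.5139875 = 973.984375 / 0.5139875 ≈ 1894.96
  x_2 = (0.377000·650 + 0.670875·650 + 0.225750·575 + 0.237375·425) / 0.5139875 = 911.809375 / 0.5139875 ≈ 1773.99
  x_3 = (0.357500·650 + 0.261250·650 + 0.691250·575 + 0.368250·425) / 0.5139875 = 956.1625 / 0.5139875 ≈ 1860.28
  x_4 = (0.334750·650 + 0.244625·650 + 0.180000·575 + 0.718625·425) / 0.5139875 = 785.509375 / 0.5139875 ≈ 1528.27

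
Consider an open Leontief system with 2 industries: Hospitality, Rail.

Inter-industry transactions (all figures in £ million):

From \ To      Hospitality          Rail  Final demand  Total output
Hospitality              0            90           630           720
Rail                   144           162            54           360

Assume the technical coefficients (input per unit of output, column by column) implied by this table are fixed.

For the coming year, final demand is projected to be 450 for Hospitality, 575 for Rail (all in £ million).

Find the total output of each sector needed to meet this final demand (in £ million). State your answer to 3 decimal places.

Technical coefficients a_ij = z_ij / X_j:
  a_11 = 0/720 = 0.00, a_21 = 144/720 = 0.20
  a_12 = 90/360 = 0.25, a_22 = 162/360 = 0.45
I − A =
  [   1.00    -0.25]
  [  -0.20     0.55]
det(I−A) = (1.00)(0.55) − (-0.25)(-0.20) = 0.5000
adj(I−A) = [[0.55, 0.25], [0.20, 1.00]]
(I − A)⁻¹ = adj(I−A) / det(I−A) ≈
  [   1.1000     0.5000]
  [   0.4000     2.0000]
x = (I − A)⁻¹ d = adj(I−A)·d / det(I−A), with det(I−A) = 0.5000:
  x_1 = (0.55·450 + 0.25·575) / 0.5000 = 391.25 / 0.5000 = 782.500
  x_2 = (0.20·450 + 1.00·575) / 0.5000 = 665.00 / 0.5000 = 1330.000

x_1 = 782.500, x_2 = 1330.000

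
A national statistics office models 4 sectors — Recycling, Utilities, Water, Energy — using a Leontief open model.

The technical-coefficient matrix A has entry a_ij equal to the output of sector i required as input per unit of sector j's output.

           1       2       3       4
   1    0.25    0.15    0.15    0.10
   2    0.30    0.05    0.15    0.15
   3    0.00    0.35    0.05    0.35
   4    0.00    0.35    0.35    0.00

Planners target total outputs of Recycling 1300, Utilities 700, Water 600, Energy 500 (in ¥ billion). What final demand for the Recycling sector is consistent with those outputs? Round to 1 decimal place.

I − A =
  [   0.75    -0.15    -0.15    -0.10]
  [  -0.30     0.95    -0.15    -0.15]
  [   0.00    -0.35     0.95    -0.35]
  [   0.00    -0.35    -0.35     1.00]
d = (I − A) x:
  d_1 = (+0.75)·1300 + (-0.15)·700 + (-0.15)·600 + (-0.10)·500 = 730.0
  d_2 = (-0.30)·1300 + (+0.95)·700 + (-0.15)·600 + (-0.15)·500 = 110.0
  d_3 = (+0.00)·1300 + (-0.35)·700 + (+0.95)·600 + (-0.35)·500 = 150.0
  d_4 = (+0.00)·1300 + (-0.35)·700 + (-0.35)·600 + (+1.00)·500 = 45.0

d_1 = 730.0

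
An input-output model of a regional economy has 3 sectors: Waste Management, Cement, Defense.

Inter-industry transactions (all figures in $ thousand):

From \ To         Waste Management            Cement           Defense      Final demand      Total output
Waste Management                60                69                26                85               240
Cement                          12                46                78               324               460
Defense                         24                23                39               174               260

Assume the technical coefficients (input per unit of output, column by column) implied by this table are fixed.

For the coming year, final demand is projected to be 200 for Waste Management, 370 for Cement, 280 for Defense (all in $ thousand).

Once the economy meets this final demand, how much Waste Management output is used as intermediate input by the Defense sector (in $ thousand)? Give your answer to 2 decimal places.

Technical coefficients a_ij = z_ij / X_j:
  a_WW = 60/240 = 0.25, a_CW = 12/240 = 0.05, a_DW = 24/240 = 0.10
  a_WC = 69/460 = 0.15, a_CC = 46/460 = 0.10, a_DC = 23/460 = 0.05
  a_WD = 26/260 = 0.10, a_CD = 78/260 = 0.30, a_DD = 39/260 = 0.15
I − A =
  [   0.75    -0.15    -0.10]
  [  -0.05     0.90    -0.30]
  [  -0.10    -0.05     0.85]
Cofactors of I−A, C_ij = (−1)^(i+j)·(minor ij) (rows/columns in the sector order above):
  C_11 = (0.90)(0.85) − (-0.30)(-0.05) = 0.7500
  C_12 = −[(-0.05)(0.85) − (-0.30)(-0.10)] = 0.0725
  C_13 = (-0.05)(-0.05) − (0.90)(-0.10) = 0.0925
  C_21 = −[(-0.15)(0.85) − (-0.10)(-0.05)] = 0.1325
  C_22 = (0.75)(0.85) − (-0.10)(-0.10) = 0.6275
  C_23 = −[(0.75)(-0.05) − (-0.15)(-0.10)] = 0.0525
  C_31 = (-0.15)(-0.30) − (-0.10)(0.90) = 0.1350
  C_32 = −[(0.75)(-0.30) − (-0.10)(-0.05)] = 0.2300
  C_33 = (0.75)(0.90) − (-0.15)(-0.05) = 0.6675
det(I−A) = Σ_j (I−A)_1j·C_1j = (0.75)(0.7500) + (-0.15)(0.0725) + (-0.10)(0.0925) = 0.542375
adj(I−A) = Cᵀ =
  [ 0.7500   0.1325   0.1350]
  [ 0.0725   0.6275   0.2300]
  [ 0.0925   0.0525   0.6675]
(I − A)⁻¹ = adj(I−A) / det(I−A) ≈
  [   1.3828     0.2443     0.2489]
  [   0.1337     1.1569     0.4241]
  [   0.1705     0.0968     1.2307]
First solve x = (I − A)⁻¹ d = adj(I−A)·d / det(I−A); in particular x_D = (0.0925·200 + 0.0525·370 + 0.6675·280) / 0.542375 = 224.825 / 0.542375 ≈ 414.5195.
Intermediate flow from W to D: z_WD = a_WD · x_D = 0.10 × 224.825 / 0.542375 = 22.4825 / 0.542375 ≈ 41.45.

z_WD = 41.45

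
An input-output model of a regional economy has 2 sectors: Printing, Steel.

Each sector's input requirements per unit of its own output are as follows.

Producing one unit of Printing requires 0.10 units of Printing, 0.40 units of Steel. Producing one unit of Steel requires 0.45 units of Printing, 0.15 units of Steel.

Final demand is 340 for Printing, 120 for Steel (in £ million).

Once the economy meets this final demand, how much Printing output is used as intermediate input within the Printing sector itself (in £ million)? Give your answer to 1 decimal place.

z_11 = 58.6

I − A =
  [   0.90    -0.45]
  [  -0.40     0.85]
det(I−A) = (0.90)(0.85) − (-0.45)(-0.40) = 0.5850
adj(I−A) = [[0.85, 0.45], [0.40, 0.90]]
(I − A)⁻¹ = adj(I−A) / det(I−A) ≈
  [   1.4530     0.7692]
  [   0.6838     1.5385]
First solve x = (I − A)⁻¹ d = adj(I−A)·d / det(I−A); in particular x_1 = (0.85·340 + 0.45·120) / 0.5850 = 343.00 / 0.5850 ≈ 586.325.
Intermediate flow from 1 to 1: z_11 = a_11 · x_1 = 0.10 × 343.00 / 0.5850 = 34.30 / 0.5850 ≈ 58.6.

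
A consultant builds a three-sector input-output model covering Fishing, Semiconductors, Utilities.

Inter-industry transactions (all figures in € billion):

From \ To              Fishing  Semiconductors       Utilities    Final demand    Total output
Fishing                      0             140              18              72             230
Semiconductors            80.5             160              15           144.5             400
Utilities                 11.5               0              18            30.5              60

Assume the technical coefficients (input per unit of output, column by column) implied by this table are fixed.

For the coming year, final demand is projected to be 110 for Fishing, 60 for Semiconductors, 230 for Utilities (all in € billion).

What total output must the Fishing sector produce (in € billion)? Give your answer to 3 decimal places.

x_F = 381.535

Technical coefficients a_ij = z_ij / X_j:
  a_FF = 0/230 = 0.00, a_SF = 80.5/230 = 0.35, a_UF = 11.5/230 = 0.05
  a_FS = 140/400 = 0.35, a_SS = 160/400 = 0.40, a_US = 0/400 = 0.00
  a_FU = 18/60 = 0.30, a_SU = 15/60 = 0.25, a_UU = 18/60 = 0.30
I − A =
  [   1.00    -0.35    -0.30]
  [  -0.35     0.60    -0.25]
  [  -0.05     0.00     0.70]
Cofactors of I−A, C_ij = (−1)^(i+j)·(minor ij) (rows/columns in the sector order above):
  C_11 = (0.60)(0.70) − (-0.25)(0.00) = 0.4200
  C_12 = −[(-0.35)(0.70) − (-0.25)(-0.05)] = 0.2575
  C_13 = (-0.35)(0.00) − (0.60)(-0.05) = 0.0300
  C_21 = −[(-0.35)(0.70) − (-0.30)(0.00)] = 0.2450
  C_22 = (1.00)(0.70) − (-0.30)(-0.05) = 0.6850
  C_23 = −[(1.00)(0.00) − (-0.35)(-0.05)] = 0.0175
  C_31 = (-0.35)(-0.25) − (-0.30)(0.60) = 0.2675
  C_32 = −[(1.00)(-0.25) − (-0.30)(-0.35)] = 0.3550
  C_33 = (1.00)(0.60) − (-0.35)(-0.35) = 0.4775
det(I−A) = Σ_j (I−A)_1j·C_1j = (1.00)(0.4200) + (-0.35)(0.2575) + (-0.30)(0.0300) = 0.320875
adj(I−A) = Cᵀ =
  [ 0.4200   0.2450   0.2675]
  [ 0.2575   0.6850   0.3550]
  [ 0.0300   0.0175   0.4775]
(I − A)⁻¹ = adj(I−A) / det(I−A) ≈
  [   1.3089     0.7635     0.8337]
  [   0.8025     2.1348     1.1063]
  [   0.0935     0.0545     1.4881]
x = (I − A)⁻¹ d = adj(I−A)·d / det(I−A), with det(I−A) = 0.320875:
  x_F = (0.4200·110 + 0.2450·60 + 0.2675·230) / 0.320875 = 122.425 / 0.320875 ≈ 381.535
  x_S = (0.2575·110 + 0.6850·60 + 0.3550·230) / 0.320875 = 151.075 / 0.320875 ≈ 470.822
  x_U = (0.0300·110 + 0.0175·60 + 0.4775·230) / 0.320875 = 114.175 / 0.320875 ≈ 355.824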